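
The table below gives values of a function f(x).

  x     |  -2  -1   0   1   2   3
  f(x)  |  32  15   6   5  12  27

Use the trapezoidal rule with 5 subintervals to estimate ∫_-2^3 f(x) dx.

67.5

Δx = 1.
T_5 = (1/2)·[32 + 2·15 + 2·6 + 2·5 + 2·12 + 27] = 67.5.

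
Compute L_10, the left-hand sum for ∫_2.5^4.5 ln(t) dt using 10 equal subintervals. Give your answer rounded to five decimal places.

2.41825

Δt = (4.5 − 2.5)/10 = 0.2.
Left endpoints: 2.5, 2.7, 2.9, 3.1, 3.3, 3.5, 3.7, 3.9, 4.1, 4.3.
f(2.5) ≈ 0.91629, f(2.7) ≈ 0.99325, f(2.9) ≈ 1.06471, f(3.1) ≈ 1.13140, f(3.3) ≈ 1.19392, f(3.5) ≈ 1.25276, f(3.7) ≈ 1.30833, f(3.9) ≈ 1.36098, f(4.1) ≈ 1.41099, f(4.3) ≈ 1.45862.
Sum = Δt · [f(2.5) + f(2.7) + f(2.9) + ...].
Sum ≈ 2.41825.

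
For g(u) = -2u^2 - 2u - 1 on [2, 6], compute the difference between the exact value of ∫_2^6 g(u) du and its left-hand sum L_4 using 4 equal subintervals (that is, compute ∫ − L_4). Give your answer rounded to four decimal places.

-34.6667

Exact integral: ∫_2^6 g(u) du ≈ -174.666667.
L_4 = -140.
Error ≈ -174.666667 − (-140) ≈ -34.6667.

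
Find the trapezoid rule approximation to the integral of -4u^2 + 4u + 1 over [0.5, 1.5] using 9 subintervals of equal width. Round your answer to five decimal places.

0.65844

Δu = (1.5 − 0.5)/9 = 1/9.
f(0.5) = 2, f(11/18) = 158/81, f(13/18) = 146/81, f(5/6) = 14/9, f(17/18) = 98/81, f(19/18) = 62/81, f(7/6) = 2/9, f(23/18) = -34/81, f(25/18) = -94/81, f(1.5) = -2.
T_9 = (Δu/2)·[f(u_0) + 2f(u_1) + ... + 2f(u_{8}) + f(u_9)].
Sum ≈ 0.65844.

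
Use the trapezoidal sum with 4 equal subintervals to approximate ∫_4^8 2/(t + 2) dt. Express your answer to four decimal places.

Δt = (8 − 4)/4 = 1.
f(4) = 1/3, f(5) = 2/7, f(6) = 0.25, f(7) = 2/9, f(8) = 0.2.
T_4 = (Δt/2)·[f(t_0) + 2f(t_1) + 2f(t_2) + 2f(t_3) + f(t_4)].
Sum ≈ 1.0246.

1.0246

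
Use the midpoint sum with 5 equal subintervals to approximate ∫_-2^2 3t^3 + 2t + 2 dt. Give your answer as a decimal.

8

Δt = (2 − (-2))/5 = 0.8.
Midpoints: -1.6, -0.8, 0, 0.8, 1.6.
f(-1.6) = -13.488, f(-0.8) = -1.136, f(0) = 2, f(0.8) = 5.136, f(1.6) = 17.488.
Sum = Δt · [f(-1.6) + f(-0.8) + f(0) + f(0.8) + f(1.6)].
Sum = 8.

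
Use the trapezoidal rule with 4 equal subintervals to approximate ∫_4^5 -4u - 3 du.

-21

Δu = (5 − 4)/4 = 0.25.
f(4) = -19, f(4.25) = -20, f(4.5) = -21, f(4.75) = -22, f(5) = -23.
T_4 = (Δu/2)·[f(u_0) + 2f(u_1) + 2f(u_2) + 2f(u_3) + f(u_4)].
Sum = -21.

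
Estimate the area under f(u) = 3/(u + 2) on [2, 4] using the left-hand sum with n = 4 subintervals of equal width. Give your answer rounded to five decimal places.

Δu = (4 − 2)/4 = 0.5.
Left endpoints: 2, 2.5, 3, 3.5.
f(2) = 0.75, f(2.5) = 2/3, f(3) = 0.6, f(3.5) = 6/11.
Sum = Δu · [f(2) + f(2.5) + f(3) + f(3.5)].
Sum ≈ 1.28106.

1.28106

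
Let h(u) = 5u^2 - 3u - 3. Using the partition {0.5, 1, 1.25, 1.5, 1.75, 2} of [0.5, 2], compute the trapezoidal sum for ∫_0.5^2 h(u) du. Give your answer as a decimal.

Subinterval widths: 0.5, 0.25, 0.25, 0.25, 0.25.
h(0.5) = -3.25, h(1) = -1, h(1.25) = 1.0625, h(1.5) = 3.75, h(1.75) = 7.0625, h(2) = 11.
On each subinterval the trapezoid contributes (Δu_i/2)·[h(u_{i-1}) + h(u_i)].
Sum = 3.15625.

3.15625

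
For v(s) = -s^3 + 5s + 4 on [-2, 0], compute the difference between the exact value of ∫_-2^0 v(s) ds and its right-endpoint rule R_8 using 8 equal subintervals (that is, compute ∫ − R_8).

-0.3125

Exact integral: ∫_-2^0 v(s) ds = 2.
R_8 = 2.3125.
Error = 2 − 2.3125 = -0.3125.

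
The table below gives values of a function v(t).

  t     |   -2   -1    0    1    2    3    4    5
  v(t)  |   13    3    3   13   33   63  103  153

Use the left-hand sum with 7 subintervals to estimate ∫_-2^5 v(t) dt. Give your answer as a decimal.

Δt = 1.
Sum = 1·[13 + 3 + 3 + 13 + 33 + 63 + 103] = 231.

231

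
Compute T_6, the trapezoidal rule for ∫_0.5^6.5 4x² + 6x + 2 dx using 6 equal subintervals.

Δx = (6.5 − 0.5)/6 = 1.
f(0.5) = 6, f(1.5) = 20, f(2.5) = 42, f(3.5) = 72, f(4.5) = 110, f(5.5) = 156, f(6.5) = 210.
T_6 = (Δx/2)·[f(x_0) + 2f(x_1) + ... + 2f(x_{5}) + f(x_6)].
Sum = 508.

508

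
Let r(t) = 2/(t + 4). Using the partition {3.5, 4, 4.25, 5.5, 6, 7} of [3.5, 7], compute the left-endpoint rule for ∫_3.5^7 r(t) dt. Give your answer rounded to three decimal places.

0.804

Subinterval widths: 0.5, 0.25, 1.25, 0.5, 1.
Left endpoints: 3.5, 4, 4.25, 5.5, 6.
r(3.5) = 4/15, r(4) = 0.25, r(4.25) = 8/33, r(5.5) = 4/19, r(6) = 0.2.
Sum = Σ Δt_i · r(t_i).
Sum ≈ 0.804.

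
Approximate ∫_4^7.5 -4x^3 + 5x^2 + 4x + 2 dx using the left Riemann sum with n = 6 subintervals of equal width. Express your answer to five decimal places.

Δx = (7.5 − 4)/6 = 7/12.
Left endpoints: 4, 55/12, 31/6, 5.75, 19/3, 83/12.
f(4) = -158, f(55/12) = -14027/54, f(31/6) = -42719/108, f(5.75) = -570.125, f(19/3) = -21283/27, f(83/12) = -113909/108.
Sum = Δx · [f(4) + f(55/12) + f(31/6) + ...].
Sum ≈ -1882.06829.

-1882.06829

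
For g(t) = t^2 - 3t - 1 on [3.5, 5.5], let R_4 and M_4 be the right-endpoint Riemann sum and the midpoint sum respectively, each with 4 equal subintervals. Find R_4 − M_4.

3.125

R_4 = 15.25.
M_4 = 12.125.
R_4 − M_4 = 3.125.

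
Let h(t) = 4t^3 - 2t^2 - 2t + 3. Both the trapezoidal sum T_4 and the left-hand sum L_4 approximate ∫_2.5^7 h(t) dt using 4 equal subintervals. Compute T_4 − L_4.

683.4375

T_4 = 2166.64453125.
L_4 = 1483.20703125.
T_4 − L_4 = 683.4375.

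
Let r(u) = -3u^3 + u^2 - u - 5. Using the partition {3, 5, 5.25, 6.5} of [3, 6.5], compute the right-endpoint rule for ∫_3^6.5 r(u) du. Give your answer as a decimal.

-1815.60546875

Subinterval widths: 2, 0.25, 1.25.
Right endpoints: 5, 5.25, 6.5.
r(5) = -360, r(5.25) = -416.796875, r(6.5) = -793.125.
Sum = Σ Δu_i · r(u_i).
Sum = -1815.60546875.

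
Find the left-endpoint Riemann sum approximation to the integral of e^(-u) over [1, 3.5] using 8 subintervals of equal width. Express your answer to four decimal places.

0.3932

Δu = (3.5 − 1)/8 = 0.3125.
Left endpoints: 1, 1.3125, 1.625, 1.9375, 2.25, 2.5625, 2.875, 3.1875.
f(1) ≈ 0.3679, f(1.3125) ≈ 0.2691, f(1.625) ≈ 0.1969, f(1.9375) ≈ 0.1441, f(2.25) ≈ 0.1054, f(2.5625) ≈ 0.0771, f(2.875) ≈ 0.0564, f(3.1875) ≈ 0.0413.
Sum = Δu · [f(1) + f(1.3125) + f(1.625) + ...].
Sum ≈ 0.3932.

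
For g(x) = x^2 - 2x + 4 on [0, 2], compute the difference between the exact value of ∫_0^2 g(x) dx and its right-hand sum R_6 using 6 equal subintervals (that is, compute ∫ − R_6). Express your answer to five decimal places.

-0.03704

Exact integral: ∫_0^2 g(x) dx ≈ 6.6666667.
R_6 ≈ 6.7037037.
Error ≈ 6.6666667 − 6.7037037 ≈ -0.03704.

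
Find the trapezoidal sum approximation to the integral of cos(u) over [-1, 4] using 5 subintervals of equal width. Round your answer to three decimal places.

Δu = (4 − (-1))/5 = 1.
f(-1) ≈ 0.540, f(0) ≈ 1.000, f(1) ≈ 0.540, f(2) ≈ -0.416, f(3) ≈ -0.990, f(4) ≈ -0.654.
T_5 = (Δu/2)·[f(u_0) + 2f(u_1) + ... + 2f(u_{4}) + f(u_5)].
Sum ≈ 0.077.

0.077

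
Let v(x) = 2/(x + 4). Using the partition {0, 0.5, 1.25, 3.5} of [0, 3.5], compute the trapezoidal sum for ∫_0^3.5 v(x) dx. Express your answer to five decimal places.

1.27421

Subinterval widths: 0.5, 0.75, 2.25.
v(0) = 0.5, v(0.5) = 4/9, v(1.25) = 8/21, v(3.5) = 4/15.
On each subinterval the trapezoid contributes (Δx_i/2)·[v(x_{i-1}) + v(x_i)].
Sum ≈ 1.27421.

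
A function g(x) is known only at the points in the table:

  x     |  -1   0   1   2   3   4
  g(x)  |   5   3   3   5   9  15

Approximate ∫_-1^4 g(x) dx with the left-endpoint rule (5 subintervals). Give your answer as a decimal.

Δx = 1.
Sum = 1·[5 + 3 + 3 + 5 + 9] = 25.

25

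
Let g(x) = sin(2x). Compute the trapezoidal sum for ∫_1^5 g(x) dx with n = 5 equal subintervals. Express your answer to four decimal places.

Δx = (5 − 1)/5 = 0.8.
g(1) ≈ 0.9093, g(1.8) ≈ -0.4425, g(2.6) ≈ -0.8835, g(3.4) ≈ 0.4941, g(4.2) ≈ 0.8546, g(5) ≈ -0.5440.
T_5 = (Δx/2)·[g(x_0) + 2g(x_1) + ... + 2g(x_{4}) + g(x_5)].
Sum ≈ 0.1643.

0.1643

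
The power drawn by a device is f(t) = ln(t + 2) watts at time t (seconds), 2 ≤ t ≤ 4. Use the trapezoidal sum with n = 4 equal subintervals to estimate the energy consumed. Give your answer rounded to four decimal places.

Δt = (4 − 2)/4 = 0.5.
f(2) ≈ 1.3863, f(2.5) ≈ 1.5041, f(3) ≈ 1.6094, f(3.5) ≈ 1.7047, f(4) ≈ 1.7918.
T_4 = (Δt/2)·[f(t_0) + 2f(t_1) + 2f(t_2) + 2f(t_3) + f(t_4)].
Sum ≈ 3.2036.

3.2036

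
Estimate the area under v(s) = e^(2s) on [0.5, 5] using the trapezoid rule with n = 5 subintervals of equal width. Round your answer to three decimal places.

Δs = (5 − 0.5)/5 = 0.9.
v(0.5) ≈ 2.718, v(1.4) ≈ 16.445, v(2.3) ≈ 99.484, v(3.2) ≈ 601.845, v(4.1) ≈ 3640.950, v(5) ≈ 22026.466.
T_5 = (Δs/2)·[v(s_0) + 2v(s_1) + ... + 2v(s_{4}) + v(s_5)].
Sum ≈ 13835.985.

13835.985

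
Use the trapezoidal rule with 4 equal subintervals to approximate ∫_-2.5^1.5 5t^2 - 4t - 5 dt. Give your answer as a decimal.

Δt = (1.5 − (-2.5))/4 = 1.
f(-2.5) = 36.25, f(-1.5) = 12.25, f(-0.5) = -1.75, f(0.5) = -5.75, f(1.5) = 0.25.
T_4 = (Δt/2)·[f(t_0) + 2f(t_1) + 2f(t_2) + 2f(t_3) + f(t_4)].
Sum = 23.

23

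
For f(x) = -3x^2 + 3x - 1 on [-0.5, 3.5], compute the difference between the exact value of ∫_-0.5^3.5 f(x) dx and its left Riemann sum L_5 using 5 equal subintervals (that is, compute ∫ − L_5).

Exact integral: ∫_-0.5^3.5 f(x) dx = -29.
L_5 = -20.68.
Error = -29 − (-20.68) = -8.32.

-8.32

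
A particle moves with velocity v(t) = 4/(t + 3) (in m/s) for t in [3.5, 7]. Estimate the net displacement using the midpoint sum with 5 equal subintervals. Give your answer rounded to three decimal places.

1.722

Δt = (7 − 3.5)/5 = 0.7.
Midpoints: 3.85, 4.55, 5.25, 5.95, 6.65.
v(3.85) = 80/137, v(4.55) = 80/151, v(5.25) = 16/33, v(5.95) = 80/179, v(6.65) = 80/193.
Sum = Δt · [v(3.85) + v(4.55) + v(5.25) + v(5.95) + v(6.65)].
Sum ≈ 1.722.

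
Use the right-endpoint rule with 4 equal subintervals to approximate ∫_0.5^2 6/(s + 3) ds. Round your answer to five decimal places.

Δs = (2 − 0.5)/4 = 0.375.
Right endpoints: 0.875, 1.25, 1.625, 2.
f(0.875) = 48/31, f(1.25) = 24/17, f(1.625) = 48/37, f(2) = 1.2.
Sum = Δs · [f(0.875) + f(1.25) + f(1.625) + f(2)].
Sum ≈ 2.04654.

2.04654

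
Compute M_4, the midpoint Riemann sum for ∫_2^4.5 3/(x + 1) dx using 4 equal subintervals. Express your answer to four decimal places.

Δx = (4.5 − 2)/4 = 0.625.
Midpoints: 2.3125, 2.9375, 3.5625, 4.1875.
f(2.3125) = 48/53, f(2.9375) = 16/21, f(3.5625) = 48/73, f(4.1875) = 48/83.
Sum = Δx · [f(2.3125) + f(2.9375) + f(3.5625) + f(4.1875)].
Sum ≈ 1.8146.

1.8146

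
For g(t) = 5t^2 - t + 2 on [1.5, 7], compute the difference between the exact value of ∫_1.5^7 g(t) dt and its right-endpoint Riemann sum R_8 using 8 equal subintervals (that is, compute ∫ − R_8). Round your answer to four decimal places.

Exact integral: ∫_1.5^7 g(t) dt ≈ 553.666667.
R_8 ≈ 634.293945.
Error ≈ 553.666667 − 634.293945 ≈ -80.6273.

-80.6273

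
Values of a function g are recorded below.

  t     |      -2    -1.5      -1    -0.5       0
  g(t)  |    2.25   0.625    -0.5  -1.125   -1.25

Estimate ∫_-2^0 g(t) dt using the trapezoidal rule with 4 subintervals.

-0.25

Δt = 0.5.
T_4 = (0.5/2)·[2.25 + 2·0.625 + 2·(-0.5) + 2·(-1.125) + (-1.25)] = -0.25.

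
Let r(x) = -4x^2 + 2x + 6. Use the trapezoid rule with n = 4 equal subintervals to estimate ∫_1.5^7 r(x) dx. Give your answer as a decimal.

-380.015625

Δx = (7 − 1.5)/4 = 1.375.
r(1.5) = 0, r(2.875) = -21.3125, r(4.25) = -57.75, r(5.625) = -109.3125, r(7) = -176.
T_4 = (Δx/2)·[r(x_0) + 2r(x_1) + 2r(x_2) + 2r(x_3) + r(x_4)].
Sum = -380.015625.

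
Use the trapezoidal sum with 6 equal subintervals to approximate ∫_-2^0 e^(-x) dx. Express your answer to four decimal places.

Δx = (0 − (-2))/6 = 1/3.
f(-2) ≈ 7.3891, f(-5/3) ≈ 5.2945, f(-4/3) ≈ 3.7937, f(-1) ≈ 2.7183, f(-2/3) ≈ 1.9477, f(-1/3) ≈ 1.3956, f(0) ≈ 1.0000.
T_6 = (Δx/2)·[f(x_0) + 2f(x_1) + ... + 2f(x_{5}) + f(x_6)].
Sum ≈ 6.4481.

6.4481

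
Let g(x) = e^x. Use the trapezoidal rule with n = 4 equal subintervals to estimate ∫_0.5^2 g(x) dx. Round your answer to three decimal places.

5.807

Δx = (2 − 0.5)/4 = 0.375.
g(0.5) ≈ 1.649, g(0.875) ≈ 2.399, g(1.25) ≈ 3.490, g(1.625) ≈ 5.078, g(2) ≈ 7.389.
T_4 = (Δx/2)·[g(x_0) + 2g(x_1) + 2g(x_2) + 2g(x_3) + g(x_4)].
Sum ≈ 5.807.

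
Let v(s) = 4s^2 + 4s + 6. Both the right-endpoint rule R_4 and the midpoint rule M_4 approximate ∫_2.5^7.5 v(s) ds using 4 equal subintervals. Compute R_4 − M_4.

R_4 = 814.375.
M_4 = 669.0625.
R_4 − M_4 = 145.3125.

145.3125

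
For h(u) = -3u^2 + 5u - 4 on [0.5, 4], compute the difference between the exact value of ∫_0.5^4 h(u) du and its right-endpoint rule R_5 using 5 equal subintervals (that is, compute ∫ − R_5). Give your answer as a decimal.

11.27

Exact integral: ∫_0.5^4 h(u) du = -38.5.
R_5 = -49.77.
Error = -38.5 − (-49.77) = 11.27.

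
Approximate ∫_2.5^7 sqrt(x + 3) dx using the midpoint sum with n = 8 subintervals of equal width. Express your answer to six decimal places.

Δx = (7 − 2.5)/8 = 0.5625.
Midpoints: 2.78125, 3.34375, 3.90625, 4.46875, 5.03125, 5.59375, 6.15625, 6.71875.
f(2.78125) ≈ 2.404423, f(3.34375) ≈ 2.518680, f(3.90625) ≈ 2.627975, f(4.46875) ≈ 2.732901, f(5.03125) ≈ 2.833946, f(5.59375) ≈ 2.931510, f(6.15625) ≈ 3.025930, f(6.71875) ≈ 3.117491.
Sum = Δx · [f(2.78125) + f(3.34375) + f(3.90625) + ...].
Sum ≈ 12.483481.

12.483481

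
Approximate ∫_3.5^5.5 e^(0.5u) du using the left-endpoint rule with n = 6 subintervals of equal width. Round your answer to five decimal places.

Δu = (5.5 − 3.5)/6 = 1/3.
Left endpoints: 3.5, 23/6, 25/6, 4.5, 29/6, 31/6.
f(3.5) ≈ 5.75460, f(23/6) ≈ 6.79826, f(25/6) ≈ 8.03119, f(4.5) ≈ 9.48774, f(29/6) ≈ 11.20844, f(31/6) ≈ 13.24120.
Sum = Δu · [f(3.5) + f(23/6) + f(25/6) + ...].
Sum ≈ 18.17381.

18.17381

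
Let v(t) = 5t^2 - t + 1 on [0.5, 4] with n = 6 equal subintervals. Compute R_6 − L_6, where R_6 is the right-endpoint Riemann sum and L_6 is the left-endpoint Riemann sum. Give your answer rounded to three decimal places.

R_6 ≈ 125.02373.
L_6 ≈ 81.12789.
R_6 − L_6 ≈ 43.896.

43.896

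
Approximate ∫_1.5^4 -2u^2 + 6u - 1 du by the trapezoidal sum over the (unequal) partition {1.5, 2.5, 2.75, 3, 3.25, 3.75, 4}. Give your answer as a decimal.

-2.0625

Subinterval widths: 1, 0.25, 0.25, 0.25, 0.5, 0.25.
f(1.5) = 3.5, f(2.5) = 1.5, f(2.75) = 0.375, f(3) = -1, f(3.25) = -2.625, f(3.75) = -6.625, f(4) = -9.
On each subinterval the trapezoid contributes (Δu_i/2)·[f(u_{i-1}) + f(u_i)].
Sum = -2.0625.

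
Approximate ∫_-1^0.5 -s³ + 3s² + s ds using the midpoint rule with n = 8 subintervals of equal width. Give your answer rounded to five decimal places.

0.96790

Δs = (0.5 − (-1))/8 = 0.1875.
Midpoints: -0.90625, -0.71875, -0.53125, -0.34375, -0.15625, 0.03125, 0.21875, 0.40625.
f(-0.90625) = 75429/32768, f(-0.71875) = 39399/32768, f(-0.53125) = 15249/32768, f(-0.34375) = 1683/32768, f(-0.15625) = -2595/32768, f(0.03125) = 1119/32768, f(0.21875) = 11529/32768, f(0.40625) = 27339/32768.
Sum = Δs · [f(-0.90625) + f(-0.71875) + f(-0.53125) + ...].
Sum ≈ 0.96790.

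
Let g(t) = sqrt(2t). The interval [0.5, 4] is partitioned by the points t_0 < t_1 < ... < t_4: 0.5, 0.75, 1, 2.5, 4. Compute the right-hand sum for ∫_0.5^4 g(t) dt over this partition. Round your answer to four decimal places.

Subinterval widths: 0.25, 0.25, 1.5, 1.5.
Right endpoints: 0.75, 1, 2.5, 4.
g(0.75) ≈ 1.2247, g(1) ≈ 1.4142, g(2.5) ≈ 2.2361, g(4) ≈ 2.8284.
Sum = Σ Δt_i · g(t_i).
Sum ≈ 8.2565.

8.2565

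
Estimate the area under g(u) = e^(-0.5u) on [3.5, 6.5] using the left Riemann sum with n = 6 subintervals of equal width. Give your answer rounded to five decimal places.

Δu = (6.5 − 3.5)/6 = 0.5.
Left endpoints: 3.5, 4, 4.5, 5, 5.5, 6.
g(3.5) ≈ 0.17377, g(4) ≈ 0.13534, g(4.5) ≈ 0.10540, g(5) ≈ 0.08208, g(5.5) ≈ 0.06393, g(6) ≈ 0.04979.
Sum = Δu · [g(3.5) + g(4) + g(4.5) + ...].
Sum ≈ 0.30515.

0.30515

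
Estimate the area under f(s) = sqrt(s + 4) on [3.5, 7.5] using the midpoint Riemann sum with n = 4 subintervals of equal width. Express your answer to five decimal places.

12.30733

Δs = (7.5 − 3.5)/4 = 1.
Midpoints: 4, 5, 6, 7.
f(4) ≈ 2.82843, f(5) ≈ 3.00000, f(6) ≈ 3.16228, f(7) ≈ 3.31662.
Sum = Δs · [f(4) + f(5) + f(6) + f(7)].
Sum ≈ 12.30733.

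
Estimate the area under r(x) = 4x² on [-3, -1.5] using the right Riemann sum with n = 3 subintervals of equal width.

Δx = (-1.5 − (-3))/3 = 0.5.
Right endpoints: -2.5, -2, -1.5.
r(-2.5) = 25, r(-2) = 16, r(-1.5) = 9.
Sum = Δx · [r(-2.5) + r(-2) + r(-1.5)].
Sum = 25.

25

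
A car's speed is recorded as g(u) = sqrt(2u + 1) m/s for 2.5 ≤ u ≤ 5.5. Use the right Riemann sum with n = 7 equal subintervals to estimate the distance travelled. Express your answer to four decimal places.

Δu = (5.5 − 2.5)/7 = 3/7.
Right endpoints: 41/14, 47/14, 53/14, 59/14, 65/14, 71/14, 5.5.
g(41/14) ≈ 2.6186, g(47/14) ≈ 2.7775, g(53/14) ≈ 2.9277, g(59/14) ≈ 3.0706, g(65/14) ≈ 3.2071, g(71/14) ≈ 3.3381, g(5.5) ≈ 3.4641.
Sum = Δu · [g(41/14) + g(47/14) + g(53/14) + ...].
Sum ≈ 9.1730.

9.1730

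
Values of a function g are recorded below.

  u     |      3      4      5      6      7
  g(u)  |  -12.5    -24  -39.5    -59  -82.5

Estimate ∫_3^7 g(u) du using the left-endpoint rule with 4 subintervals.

-135

Δu = 1.
Sum = 1·[(-12.5) + (-24) + (-39.5) + (-59)] = -135.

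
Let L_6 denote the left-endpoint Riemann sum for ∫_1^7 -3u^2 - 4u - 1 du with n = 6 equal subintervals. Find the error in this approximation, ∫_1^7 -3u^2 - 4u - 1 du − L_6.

-81

Exact integral: ∫_1^7 f(u) du = -444.
L_6 = -363.
Error = -444 − (-363) = -81.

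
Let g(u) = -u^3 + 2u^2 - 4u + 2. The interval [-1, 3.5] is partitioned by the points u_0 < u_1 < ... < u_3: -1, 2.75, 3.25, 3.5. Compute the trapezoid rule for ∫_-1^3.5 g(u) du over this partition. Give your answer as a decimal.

Subinterval widths: 3.75, 0.5, 0.25.
g(-1) = 9, g(2.75) = -14.671875, g(3.25) = -24.203125, g(3.5) = -30.375.
On each subinterval the trapezoid contributes (Δu_i/2)·[g(u_{i-1}) + g(u_i)].
Sum = -27.17578125.

-27.17578125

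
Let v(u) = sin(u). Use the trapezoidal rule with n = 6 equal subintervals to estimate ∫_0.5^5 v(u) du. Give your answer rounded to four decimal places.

0.5658

Δu = (5 − 0.5)/6 = 0.75.
v(0.5) ≈ 0.4794, v(1.25) ≈ 0.9490, v(2) ≈ 0.9093, v(2.75) ≈ 0.3817, v(3.5) ≈ -0.3508, v(4.25) ≈ -0.8950, v(5) ≈ -0.9589.
T_6 = (Δu/2)·[v(u_0) + 2v(u_1) + ... + 2v(u_{5}) + v(u_6)].
Sum ≈ 0.5658.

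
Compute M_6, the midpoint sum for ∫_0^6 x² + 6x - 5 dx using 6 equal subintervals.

149.5

Δx = (6 − 0)/6 = 1.
Midpoints: 0.5, 1.5, 2.5, 3.5, 4.5, 5.5.
f(0.5) = -1.75, f(1.5) = 6.25, f(2.5) = 16.25, f(3.5) = 28.25, f(4.5) = 42.25, f(5.5) = 58.25.
Sum = Δx · [f(0.5) + f(1.5) + f(2.5) + ...].
Sum = 149.5.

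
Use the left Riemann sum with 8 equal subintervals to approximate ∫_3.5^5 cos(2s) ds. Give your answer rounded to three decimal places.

-0.444

Δs = (5 − 3.5)/8 = 0.1875.
Left endpoints: 3.5, 3.6875, 3.875, 4.0625, 4.25, 4.4375, 4.625, 4.8125.
f(3.5) ≈ 0.754, f(3.6875) ≈ 0.461, f(3.875) ≈ 0.104, f(4.0625) ≈ -0.268, f(4.25) ≈ -0.602, f(4.4375) ≈ -0.853, f(4.625) ≈ -0.985, f(4.8125) ≈ -0.980.
Sum = Δs · [f(3.5) + f(3.6875) + f(3.875) + ...].
Sum ≈ -0.444.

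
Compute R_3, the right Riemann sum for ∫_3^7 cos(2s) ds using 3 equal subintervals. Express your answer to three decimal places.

-0.344

Δs = (7 − 3)/3 = 4/3.
Right endpoints: 13/3, 17/3, 7.
f(13/3) ≈ -0.726, f(17/3) ≈ 0.331, f(7) ≈ 0.137.
Sum = Δs · [f(13/3) + f(17/3) + f(7)].
Sum ≈ -0.344.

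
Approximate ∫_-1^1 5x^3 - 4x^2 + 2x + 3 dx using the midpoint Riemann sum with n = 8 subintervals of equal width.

3.375

Δx = (1 − (-1))/8 = 0.25.
Midpoints: -0.875, -0.625, -0.375, -0.125, 0.125, 0.375, 0.625, 0.875.
f(-0.875) = -2643/512, f(-0.625) = -529/512, f(-0.375) = 729/512, f(-0.125) = 1371/512, f(0.125) = 1637/512, f(0.375) = 1767/512, f(0.625) = 2001/512, f(0.875) = 2579/512.
Sum = Δx · [f(-0.875) + f(-0.625) + f(-0.375) + ...].
Sum = 3.375.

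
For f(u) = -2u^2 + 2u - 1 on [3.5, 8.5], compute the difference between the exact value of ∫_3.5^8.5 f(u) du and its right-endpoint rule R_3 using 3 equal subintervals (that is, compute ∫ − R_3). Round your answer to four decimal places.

96.2963

Exact integral: ∫_3.5^8.5 f(u) du ≈ -325.833333.
R_3 ≈ -422.129630.
Error ≈ -325.833333 − (-422.129630) ≈ 96.2963.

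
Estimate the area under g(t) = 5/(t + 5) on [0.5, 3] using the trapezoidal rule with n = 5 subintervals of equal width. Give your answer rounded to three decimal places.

1.875

Δt = (3 − 0.5)/5 = 0.5.
g(0.5) = 10/11, g(1) = 5/6, g(1.5) = 10/13, g(2) = 5/7, g(2.5) = 2/3, g(3) = 0.625.
T_5 = (Δt/2)·[g(t_0) + 2g(t_1) + ... + 2g(t_{4}) + g(t_5)].
Sum ≈ 1.875.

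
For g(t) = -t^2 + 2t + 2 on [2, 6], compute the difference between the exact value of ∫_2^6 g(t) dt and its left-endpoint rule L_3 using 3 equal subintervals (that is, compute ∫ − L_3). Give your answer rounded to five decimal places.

Exact integral: ∫_2^6 g(t) dt ≈ -29.3333333.
L_3 ≈ -14.5185185.
Error ≈ -29.3333333 − (-14.5185185) ≈ -14.81481.

-14.81481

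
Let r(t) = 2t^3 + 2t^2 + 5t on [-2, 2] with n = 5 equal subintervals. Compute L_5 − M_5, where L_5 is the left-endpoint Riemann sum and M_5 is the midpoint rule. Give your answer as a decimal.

L_5 = -9.28.
M_5 = 10.24.
L_5 − M_5 = -19.52.

-19.52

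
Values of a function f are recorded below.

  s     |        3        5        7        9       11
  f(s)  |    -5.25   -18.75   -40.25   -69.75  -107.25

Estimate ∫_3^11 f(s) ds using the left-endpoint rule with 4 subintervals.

Δs = 2.
Sum = 2·[(-5.25) + (-18.75) + (-40.25) + (-69.75)] = -268.

-268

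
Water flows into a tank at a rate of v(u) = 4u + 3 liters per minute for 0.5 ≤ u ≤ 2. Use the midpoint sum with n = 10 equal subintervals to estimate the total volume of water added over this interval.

12

Δu = (2 − 0.5)/10 = 0.15.
Midpoints: 0.575, 0.725, 0.875, 1.025, 1.175, 1.325, 1.475, 1.625, 1.775, 1.925.
v(0.575) = 5.3, v(0.725) = 5.9, v(0.875) = 6.5, v(1.025) = 7.1, v(1.175) = 7.7, v(1.325) = 8.3, v(1.475) = 8.9, v(1.625) = 9.5, v(1.775) = 10.1, v(1.925) = 10.7.
Sum = Δu · [v(0.575) + v(0.725) + v(0.875) + ...].
Sum = 12.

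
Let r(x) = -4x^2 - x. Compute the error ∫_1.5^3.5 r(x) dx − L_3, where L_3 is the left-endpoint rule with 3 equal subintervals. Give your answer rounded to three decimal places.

Exact integral: ∫_1.5^3.5 r(x) dx ≈ -57.66667.
L_3 ≈ -44.25926.
Error ≈ -57.66667 − (-44.25926) ≈ -13.407.

-13.407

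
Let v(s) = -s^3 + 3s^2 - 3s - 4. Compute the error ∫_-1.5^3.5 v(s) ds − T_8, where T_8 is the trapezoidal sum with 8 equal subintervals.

Exact integral: ∫_-1.5^3.5 v(s) ds = -25.
T_8 = -25.
Error = -25 − (-25) = 0.

0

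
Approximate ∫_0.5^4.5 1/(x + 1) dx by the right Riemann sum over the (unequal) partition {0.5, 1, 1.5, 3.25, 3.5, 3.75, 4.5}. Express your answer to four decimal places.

Subinterval widths: 0.5, 0.5, 1.75, 0.25, 0.25, 0.75.
Right endpoints: 1, 1.5, 3.25, 3.5, 3.75, 4.5.
f(1) = 0.5, f(1.5) = 0.4, f(3.25) = 4/17, f(3.5) = 2/9, f(3.75) = 4/19, f(4.5) = 2/11.
Sum = Σ Δx_i · f(x_i).
Sum ≈ 1.1063.

1.1063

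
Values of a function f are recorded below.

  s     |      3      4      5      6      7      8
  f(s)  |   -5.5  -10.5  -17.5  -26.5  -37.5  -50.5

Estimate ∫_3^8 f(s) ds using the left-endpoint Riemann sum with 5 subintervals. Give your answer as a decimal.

-97.5

Δs = 1.
Sum = 1·[(-5.5) + (-10.5) + (-17.5) + (-26.5) + (-37.5)] = -97.5.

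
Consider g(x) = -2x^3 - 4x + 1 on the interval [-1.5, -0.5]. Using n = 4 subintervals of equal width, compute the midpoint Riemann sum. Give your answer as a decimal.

Δx = (-0.5 − (-1.5))/4 = 0.25.
Midpoints: -1.375, -1.125, -0.875, -0.625.
g(-1.375) = 11.69921875, g(-1.125) = 8.34765625, g(-0.875) = 5.83984375, g(-0.625) = 3.98828125.
Sum = Δx · [g(-1.375) + g(-1.125) + g(-0.875) + g(-0.625)].
Sum = 7.46875.

7.46875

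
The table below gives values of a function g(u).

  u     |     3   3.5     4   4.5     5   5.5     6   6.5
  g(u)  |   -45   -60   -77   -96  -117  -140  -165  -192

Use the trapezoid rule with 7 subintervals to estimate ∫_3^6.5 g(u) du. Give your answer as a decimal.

Δu = 0.5.
T_7 = (0.5/2)·[(-45) + 2·(-60) + 2·(-77) + 2·(-96) + 2·(-117) + 2·(-140) + 2·(-165) + (-192)] = -386.75.

-386.75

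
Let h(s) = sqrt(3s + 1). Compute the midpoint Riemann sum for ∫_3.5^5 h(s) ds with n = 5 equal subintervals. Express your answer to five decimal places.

Δs = (5 − 3.5)/5 = 0.3.
Midpoints: 3.65, 3.95, 4.25, 4.55, 4.85.
h(3.65) ≈ 3.45688, h(3.95) ≈ 3.58469, h(4.25) ≈ 3.70810, h(4.55) ≈ 3.82753, h(4.85) ≈ 3.94335.
Sum = Δs · [h(3.65) + h(3.95) + h(4.25) + h(4.55) + h(4.85)].
Sum ≈ 5.55616.

5.55616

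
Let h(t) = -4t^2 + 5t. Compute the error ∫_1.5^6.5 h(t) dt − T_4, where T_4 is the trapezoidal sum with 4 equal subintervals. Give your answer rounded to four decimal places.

Exact integral: ∫_1.5^6.5 h(t) dt ≈ -261.666667.
T_4 = -266.875.
Error ≈ -261.666667 − (-266.875) ≈ 5.2083.

5.2083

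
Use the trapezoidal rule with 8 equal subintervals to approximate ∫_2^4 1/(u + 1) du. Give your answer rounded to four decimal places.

0.5112

Δu = (4 − 2)/8 = 0.25.
f(2) = 1/3, f(2.25) = 4/13, f(2.5) = 2/7, f(2.75) = 4/15, f(3) = 0.25, f(3.25) = 4/17, f(3.5) = 2/9, f(3.75) = 4/19, f(4) = 0.2.
T_8 = (Δu/2)·[f(u_0) + 2f(u_1) + ... + 2f(u_{7}) + f(u_8)].
Sum ≈ 0.5112.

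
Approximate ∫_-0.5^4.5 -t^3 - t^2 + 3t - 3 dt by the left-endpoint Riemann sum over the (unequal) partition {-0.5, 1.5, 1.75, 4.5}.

-27.25390625

Subinterval widths: 2, 0.25, 2.75.
Left endpoints: -0.5, 1.5, 1.75.
f(-0.5) = -4.625, f(1.5) = -4.125, f(1.75) = -6.171875.
Sum = Σ Δt_i · f(t_i).
Sum = -27.25390625.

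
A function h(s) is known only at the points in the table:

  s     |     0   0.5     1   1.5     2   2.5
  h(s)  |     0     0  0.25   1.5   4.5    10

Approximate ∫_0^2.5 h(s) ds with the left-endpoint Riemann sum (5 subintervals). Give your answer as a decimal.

3.125

Δs = 0.5.
Sum = 0.5·[0 + 0 + 0.25 + 1.5 + 4.5] = 3.125.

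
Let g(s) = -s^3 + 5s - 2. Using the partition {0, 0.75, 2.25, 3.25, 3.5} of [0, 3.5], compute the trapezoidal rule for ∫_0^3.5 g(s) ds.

Subinterval widths: 0.75, 1.5, 1, 0.25.
g(0) = -2, g(0.75) = 1.328125, g(2.25) = -2.140625, g(3.25) = -20.078125, g(3.5) = -27.375.
On each subinterval the trapezoid contributes (Δs_i/2)·[g(s_{i-1}) + g(s_i)].
Sum = -17.90234375.

-17.90234375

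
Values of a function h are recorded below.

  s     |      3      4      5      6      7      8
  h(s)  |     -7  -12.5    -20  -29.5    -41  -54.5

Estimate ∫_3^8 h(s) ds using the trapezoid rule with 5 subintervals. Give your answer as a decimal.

-133.75

Δs = 1.
T_5 = (1/2)·[(-7) + 2·(-12.5) + 2·(-20) + 2·(-29.5) + 2·(-41) + (-54.5)] = -133.75.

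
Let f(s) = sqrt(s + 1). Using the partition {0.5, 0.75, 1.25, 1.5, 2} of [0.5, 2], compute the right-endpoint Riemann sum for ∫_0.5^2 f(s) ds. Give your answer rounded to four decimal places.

2.3420

Subinterval widths: 0.25, 0.5, 0.25, 0.5.
Right endpoints: 0.75, 1.25, 1.5, 2.
f(0.75) ≈ 1.3229, f(1.25) ≈ 1.5000, f(1.5) ≈ 1.5811, f(2) ≈ 1.7321.
Sum = Σ Δs_i · f(s_i).
Sum ≈ 2.3420.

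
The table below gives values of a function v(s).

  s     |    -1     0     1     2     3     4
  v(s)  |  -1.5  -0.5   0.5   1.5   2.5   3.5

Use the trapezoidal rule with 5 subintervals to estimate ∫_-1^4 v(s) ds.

5

Δs = 1.
T_5 = (1/2)·[(-1.5) + 2·(-0.5) + 2·0.5 + 2·1.5 + 2·2.5 + 3.5] = 5.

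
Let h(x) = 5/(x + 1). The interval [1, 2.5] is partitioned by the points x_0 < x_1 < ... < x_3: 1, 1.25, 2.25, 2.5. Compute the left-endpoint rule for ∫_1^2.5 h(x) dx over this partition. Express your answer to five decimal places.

Subinterval widths: 0.25, 1, 0.25.
Left endpoints: 1, 1.25, 2.25.
h(1) = 2.5, h(1.25) = 20/9, h(2.25) = 20/13.
Sum = Σ Δx_i · h(x_i).
Sum ≈ 3.23184.

3.23184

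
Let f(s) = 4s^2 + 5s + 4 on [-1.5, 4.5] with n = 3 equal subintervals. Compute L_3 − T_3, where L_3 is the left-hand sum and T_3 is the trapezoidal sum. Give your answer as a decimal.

-102

L_3 = 109.
T_3 = 211.
L_3 − T_3 = -102.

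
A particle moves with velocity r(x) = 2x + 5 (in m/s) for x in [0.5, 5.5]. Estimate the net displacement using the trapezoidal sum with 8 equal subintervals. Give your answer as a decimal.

55

Δx = (5.5 − 0.5)/8 = 0.625.
r(0.5) = 6, r(1.125) = 7.25, r(1.75) = 8.5, r(2.375) = 9.75, r(3) = 11, r(3.625) = 12.25, r(4.25) = 13.5, r(4.875) = 14.75, r(5.5) = 16.
T_8 = (Δx/2)·[r(x_0) + 2r(x_1) + ... + 2r(x_{7}) + r(x_8)].
Sum = 55.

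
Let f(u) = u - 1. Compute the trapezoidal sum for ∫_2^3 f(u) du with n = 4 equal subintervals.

1.5

Δu = (3 − 2)/4 = 0.25.
f(2) = 1, f(2.25) = 1.25, f(2.5) = 1.5, f(2.75) = 1.75, f(3) = 2.
T_4 = (Δu/2)·[f(u_0) + 2f(u_1) + 2f(u_2) + 2f(u_3) + f(u_4)].
Sum = 1.5.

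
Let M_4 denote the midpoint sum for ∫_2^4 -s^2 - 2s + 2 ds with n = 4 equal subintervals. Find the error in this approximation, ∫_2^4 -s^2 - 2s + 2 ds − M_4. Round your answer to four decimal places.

-0.0417

Exact integral: ∫_2^4 f(s) ds ≈ -26.666667.
M_4 = -26.625.
Error ≈ -26.666667 − (-26.625) ≈ -0.0417.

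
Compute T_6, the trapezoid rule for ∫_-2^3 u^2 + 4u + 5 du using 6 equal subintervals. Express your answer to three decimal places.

47.245

Δu = (3 − (-2))/6 = 5/6.
f(-2) = 1, f(-7/6) = 61/36, f(-1/3) = 34/9, f(0.5) = 7.25, f(4/3) = 109/9, f(13/6) = 661/36, f(3) = 26.
T_6 = (Δu/2)·[f(u_0) + 2f(u_1) + ... + 2f(u_{5}) + f(u_6)].
Sum ≈ 47.245.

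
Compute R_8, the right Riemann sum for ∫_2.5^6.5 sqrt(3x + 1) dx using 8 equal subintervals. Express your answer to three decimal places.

15.518

Δx = (6.5 − 2.5)/8 = 0.5.
Right endpoints: 3, 3.5, 4, 4.5, 5, 5.5, 6, 6.5.
f(3) ≈ 3.162, f(3.5) ≈ 3.391, f(4) ≈ 3.606, f(4.5) ≈ 3.808, f(5) ≈ 4.000, f(5.5) ≈ 4.183, f(6) ≈ 4.359, f(6.5) ≈ 4.528.
Sum = Δx · [f(3) + f(3.5) + f(4) + ...].
Sum ≈ 15.518.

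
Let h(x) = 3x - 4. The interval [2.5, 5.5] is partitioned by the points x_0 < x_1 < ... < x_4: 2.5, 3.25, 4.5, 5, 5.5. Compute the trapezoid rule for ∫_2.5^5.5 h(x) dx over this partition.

Subinterval widths: 0.75, 1.25, 0.5, 0.5.
h(2.5) = 3.5, h(3.25) = 5.75, h(4.5) = 9.5, h(5) = 11, h(5.5) = 12.5.
On each subinterval the trapezoid contributes (Δx_i/2)·[h(x_{i-1}) + h(x_i)].
Sum = 24.

24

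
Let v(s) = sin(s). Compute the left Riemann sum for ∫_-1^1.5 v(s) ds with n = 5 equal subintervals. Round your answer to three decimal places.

0.000

Δs = (1.5 − (-1))/5 = 0.5.
Left endpoints: -1, -0.5, 0, 0.5, 1.
v(-1) ≈ -0.841, v(-0.5) ≈ -0.479, v(0) ≈ 0.000, v(0.5) ≈ 0.479, v(1) ≈ 0.841.
Sum = Δs · [v(-1) + v(-0.5) + v(0) + v(0.5) + v(1)].
Sum ≈ 0.000.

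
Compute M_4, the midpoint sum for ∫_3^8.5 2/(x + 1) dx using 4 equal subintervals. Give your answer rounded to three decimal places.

1.722

Δx = (8.5 − 3)/4 = 1.375.
Midpoints: 3.6875, 5.0625, 6.4375, 7.8125.
f(3.6875) = 32/75, f(5.0625) = 32/97, f(6.4375) = 32/119, f(7.8125) = 32/141.
Sum = Δx · [f(3.6875) + f(5.0625) + f(6.4375) + f(7.8125)].
Sum ≈ 1.722.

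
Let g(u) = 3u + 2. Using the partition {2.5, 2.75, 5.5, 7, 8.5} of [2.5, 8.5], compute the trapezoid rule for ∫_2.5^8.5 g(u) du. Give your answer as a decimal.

111

Subinterval widths: 0.25, 2.75, 1.5, 1.5.
g(2.5) = 9.5, g(2.75) = 10.25, g(5.5) = 18.5, g(7) = 23, g(8.5) = 27.5.
On each subinterval the trapezoid contributes (Δu_i/2)·[g(u_{i-1}) + g(u_i)].
Sum = 111.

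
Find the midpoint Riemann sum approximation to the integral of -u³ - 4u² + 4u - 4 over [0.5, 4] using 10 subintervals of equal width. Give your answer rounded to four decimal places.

Δu = (4 − 0.5)/10 = 0.35.
Midpoints: 0.675, 1.025, 1.375, 1.725, 2.075, 2.425, 2.775, 3.125, 3.475, 3.825.
f(0.675) = -219523/64000, f(1.025) = -331481/64000, f(1.375) = -4435/512, f(1.725) = -904669/64000, f(2.075) = -1398827/64000, f(2.425) = -2053313/64000, f(2.775) = -2884591/64000, f(3.125) = -31273/512, f(3.475) = -5143379/64000, f(3.825) = -6603817/64000.
Sum = Δu · [f(0.675) + f(1.025) + f(1.375) + ...].
Sum ≈ -131.2670.

-131.2670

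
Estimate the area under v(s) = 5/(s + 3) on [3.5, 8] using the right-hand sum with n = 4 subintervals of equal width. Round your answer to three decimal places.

Δs = (8 − 3.5)/4 = 1.125.
Right endpoints: 4.625, 5.75, 6.875, 8.
v(4.625) = 40/61, v(5.75) = 4/7, v(6.875) = 40/79, v(8) = 5/11.
Sum = Δs · [v(4.625) + v(5.75) + v(6.875) + v(8)].
Sum ≈ 2.462.

2.462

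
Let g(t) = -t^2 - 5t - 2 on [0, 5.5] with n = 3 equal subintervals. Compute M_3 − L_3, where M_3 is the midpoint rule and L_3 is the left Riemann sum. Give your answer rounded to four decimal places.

-48.3160

M_3 ≈ -140.542824.
L_3 ≈ -92.226852.
M_3 − L_3 ≈ -48.3160.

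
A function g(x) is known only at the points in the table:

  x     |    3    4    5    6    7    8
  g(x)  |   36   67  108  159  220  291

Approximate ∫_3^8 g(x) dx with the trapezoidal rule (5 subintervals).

717.5

Δx = 1.
T_5 = (1/2)·[36 + 2·67 + 2·108 + 2·159 + 2·220 + 291] = 717.5.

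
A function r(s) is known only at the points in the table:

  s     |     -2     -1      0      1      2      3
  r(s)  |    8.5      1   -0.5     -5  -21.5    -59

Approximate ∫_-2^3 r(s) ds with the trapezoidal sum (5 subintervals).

-51.25

Δs = 1.
T_5 = (1/2)·[8.5 + 2·1 + 2·(-0.5) + 2·(-5) + 2·(-21.5) + (-59)] = -51.25.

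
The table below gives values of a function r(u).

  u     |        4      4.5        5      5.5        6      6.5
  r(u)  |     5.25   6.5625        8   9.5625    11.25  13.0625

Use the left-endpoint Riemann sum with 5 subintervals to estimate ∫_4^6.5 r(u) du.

Δu = 0.5.
Sum = 0.5·[5.25 + 6.5625 + 8 + 9.5625 + 11.25] = 20.3125.

20.3125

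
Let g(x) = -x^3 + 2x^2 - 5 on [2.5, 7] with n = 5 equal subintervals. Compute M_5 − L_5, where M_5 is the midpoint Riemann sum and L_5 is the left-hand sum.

M_5 = -391.0134375.
L_5 = -293.3325.
M_5 − L_5 = -97.6809375.

-97.6809375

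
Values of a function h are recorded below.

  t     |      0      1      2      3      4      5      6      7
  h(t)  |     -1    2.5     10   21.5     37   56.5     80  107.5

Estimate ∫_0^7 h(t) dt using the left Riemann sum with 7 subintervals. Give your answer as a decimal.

206.5

Δt = 1.
Sum = 1·[(-1) + 2.5 + 10 + 21.5 + 37 + 56.5 + 80] = 206.5.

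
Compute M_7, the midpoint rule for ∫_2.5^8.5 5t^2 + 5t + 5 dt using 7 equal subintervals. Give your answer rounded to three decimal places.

Δt = (8.5 − 2.5)/7 = 6/7.
Midpoints: 41/14, 53/14, 65/14, 5.5, 89/14, 101/14, 113/14.
f(41/14) = 12255/196, f(53/14) = 18735/196, f(65/14) = 26655/196, f(5.5) = 183.75, f(89/14) = 46815/196, f(101/14) = 59055/196, f(113/14) = 72735/196.
Sum = Δt · [f(41/14) + f(53/14) + f(65/14) + ...].
Sum ≈ 1190.663.

1190.663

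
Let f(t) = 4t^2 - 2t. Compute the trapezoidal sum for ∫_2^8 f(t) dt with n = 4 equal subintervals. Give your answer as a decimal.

621

Δt = (8 − 2)/4 = 1.5.
f(2) = 12, f(3.5) = 42, f(5) = 90, f(6.5) = 156, f(8) = 240.
T_4 = (Δt/2)·[f(t_0) + 2f(t_1) + 2f(t_2) + 2f(t_3) + f(t_4)].
Sum = 621.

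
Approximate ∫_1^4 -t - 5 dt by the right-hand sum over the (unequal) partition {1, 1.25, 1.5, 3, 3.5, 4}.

Subinterval widths: 0.25, 0.25, 1.5, 0.5, 0.5.
Right endpoints: 1.25, 1.5, 3, 3.5, 4.
f(1.25) = -6.25, f(1.5) = -6.5, f(3) = -8, f(3.5) = -8.5, f(4) = -9.
Sum = Σ Δt_i · f(t_i).
Sum = -23.9375.

-23.9375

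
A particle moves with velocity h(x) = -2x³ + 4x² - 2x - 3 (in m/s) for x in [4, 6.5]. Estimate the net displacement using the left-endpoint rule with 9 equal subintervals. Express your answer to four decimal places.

Δx = (6.5 − 4)/9 = 5/18.
Left endpoints: 4, 77/18, 41/9, 29/6, 46/9, 97/18, 17/3, 107/18, 56/9.
h(4) = -75, h(77/18) = -276785/2916, h(41/9) = -86155/729, h(29/6) = -15665/108, h(46/9) = -128135/729, h(97/18) = -614125/2916, h(17/3) = -6745/27, h(107/18) = -856295/2916, h(56/9) = -249595/729.
Sum = Δx · [h(4) + h(77/18) + h(41/9) + ...].
Sum ≈ -473.7140.

-473.7140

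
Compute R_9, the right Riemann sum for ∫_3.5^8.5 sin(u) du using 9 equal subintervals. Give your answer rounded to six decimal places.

-0.006556

Δu = (8.5 − 3.5)/9 = 5/9.
Right endpoints: 73/18, 83/18, 31/6, 103/18, 113/18, 41/6, 133/18, 143/18, 8.5.
f(73/18) ≈ -0.791930, f(83/18) ≈ -0.994876, f(31/6) ≈ -0.898578, f(103/18) ≈ -0.532002, f(113/18) ≈ -0.005408, f(41/6) ≈ 0.522813, f(133/18) ≈ 0.893780, f(143/18) ≈ 0.995911, f(8.5) ≈ 0.798487.
Sum = Δu · [f(73/18) + f(83/18) + f(31/6) + ...].
Sum ≈ -0.006556.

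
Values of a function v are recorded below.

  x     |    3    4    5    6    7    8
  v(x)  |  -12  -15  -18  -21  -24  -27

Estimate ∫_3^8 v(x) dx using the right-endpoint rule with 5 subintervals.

Δx = 1.
Sum = 1·[(-15) + (-18) + (-21) + (-24) + (-27)] = -105.

-105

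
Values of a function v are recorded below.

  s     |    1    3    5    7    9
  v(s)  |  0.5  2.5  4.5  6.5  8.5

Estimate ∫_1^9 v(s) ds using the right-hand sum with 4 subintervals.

Δs = 2.
Sum = 2·[2.5 + 4.5 + 6.5 + 8.5] = 44.

44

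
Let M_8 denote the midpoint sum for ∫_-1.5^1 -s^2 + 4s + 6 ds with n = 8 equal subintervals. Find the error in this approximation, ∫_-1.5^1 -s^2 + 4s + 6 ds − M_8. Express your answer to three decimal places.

Exact integral: ∫_-1.5^1 f(s) ds ≈ 11.04167.
M_8 ≈ 11.06201.
Error ≈ 11.04167 − 11.06201 ≈ -0.020.

-0.020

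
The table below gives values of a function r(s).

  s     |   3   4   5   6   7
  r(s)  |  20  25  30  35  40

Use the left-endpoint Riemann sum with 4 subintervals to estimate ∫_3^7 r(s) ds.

110

Δs = 1.
Sum = 1·[20 + 25 + 30 + 35] = 110.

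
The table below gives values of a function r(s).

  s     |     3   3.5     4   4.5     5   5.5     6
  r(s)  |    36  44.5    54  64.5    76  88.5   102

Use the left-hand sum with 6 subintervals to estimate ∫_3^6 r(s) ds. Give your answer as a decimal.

181.75

Δs = 0.5.
Sum = 0.5·[36 + 44.5 + 54 + 64.5 + 76 + 88.5] = 181.75.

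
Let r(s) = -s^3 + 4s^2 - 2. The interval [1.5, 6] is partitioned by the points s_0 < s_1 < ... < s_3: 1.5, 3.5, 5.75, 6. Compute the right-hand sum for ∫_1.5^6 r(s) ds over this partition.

-144.93359375

Subinterval widths: 2, 2.25, 0.25.
Right endpoints: 3.5, 5.75, 6.
r(3.5) = 4.125, r(5.75) = -59.859375, r(6) = -74.
Sum = Σ Δs_i · r(s_i).
Sum = -144.93359375.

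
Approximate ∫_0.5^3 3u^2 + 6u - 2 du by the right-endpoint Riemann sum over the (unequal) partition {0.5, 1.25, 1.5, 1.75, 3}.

69.25

Subinterval widths: 0.75, 0.25, 0.25, 1.25.
Right endpoints: 1.25, 1.5, 1.75, 3.
f(1.25) = 10.1875, f(1.5) = 13.75, f(1.75) = 17.6875, f(3) = 43.
Sum = Σ Δu_i · f(u_i).
Sum = 69.25.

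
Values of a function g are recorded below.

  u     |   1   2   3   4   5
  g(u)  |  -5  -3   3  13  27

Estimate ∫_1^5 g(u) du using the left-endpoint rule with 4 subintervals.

8

Δu = 1.
Sum = 1·[(-5) + (-3) + 3 + 13] = 8.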